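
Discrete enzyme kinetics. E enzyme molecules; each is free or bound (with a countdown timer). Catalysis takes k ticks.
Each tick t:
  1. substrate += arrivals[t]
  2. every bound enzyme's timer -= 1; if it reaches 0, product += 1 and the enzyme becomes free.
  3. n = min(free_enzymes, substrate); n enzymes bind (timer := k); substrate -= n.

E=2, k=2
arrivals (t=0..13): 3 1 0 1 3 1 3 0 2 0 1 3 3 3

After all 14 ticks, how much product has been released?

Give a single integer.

Answer: 12

Derivation:
t=0: arr=3 -> substrate=1 bound=2 product=0
t=1: arr=1 -> substrate=2 bound=2 product=0
t=2: arr=0 -> substrate=0 bound=2 product=2
t=3: arr=1 -> substrate=1 bound=2 product=2
t=4: arr=3 -> substrate=2 bound=2 product=4
t=5: arr=1 -> substrate=3 bound=2 product=4
t=6: arr=3 -> substrate=4 bound=2 product=6
t=7: arr=0 -> substrate=4 bound=2 product=6
t=8: arr=2 -> substrate=4 bound=2 product=8
t=9: arr=0 -> substrate=4 bound=2 product=8
t=10: arr=1 -> substrate=3 bound=2 product=10
t=11: arr=3 -> substrate=6 bound=2 product=10
t=12: arr=3 -> substrate=7 bound=2 product=12
t=13: arr=3 -> substrate=10 bound=2 product=12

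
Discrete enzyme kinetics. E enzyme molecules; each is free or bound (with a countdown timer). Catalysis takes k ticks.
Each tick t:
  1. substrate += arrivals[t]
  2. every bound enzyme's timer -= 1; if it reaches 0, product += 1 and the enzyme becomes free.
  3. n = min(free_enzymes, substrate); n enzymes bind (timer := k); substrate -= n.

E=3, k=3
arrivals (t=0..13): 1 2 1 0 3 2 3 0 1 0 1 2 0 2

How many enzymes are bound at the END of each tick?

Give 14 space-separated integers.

t=0: arr=1 -> substrate=0 bound=1 product=0
t=1: arr=2 -> substrate=0 bound=3 product=0
t=2: arr=1 -> substrate=1 bound=3 product=0
t=3: arr=0 -> substrate=0 bound=3 product=1
t=4: arr=3 -> substrate=1 bound=3 product=3
t=5: arr=2 -> substrate=3 bound=3 product=3
t=6: arr=3 -> substrate=5 bound=3 product=4
t=7: arr=0 -> substrate=3 bound=3 product=6
t=8: arr=1 -> substrate=4 bound=3 product=6
t=9: arr=0 -> substrate=3 bound=3 product=7
t=10: arr=1 -> substrate=2 bound=3 product=9
t=11: arr=2 -> substrate=4 bound=3 product=9
t=12: arr=0 -> substrate=3 bound=3 product=10
t=13: arr=2 -> substrate=3 bound=3 product=12

Answer: 1 3 3 3 3 3 3 3 3 3 3 3 3 3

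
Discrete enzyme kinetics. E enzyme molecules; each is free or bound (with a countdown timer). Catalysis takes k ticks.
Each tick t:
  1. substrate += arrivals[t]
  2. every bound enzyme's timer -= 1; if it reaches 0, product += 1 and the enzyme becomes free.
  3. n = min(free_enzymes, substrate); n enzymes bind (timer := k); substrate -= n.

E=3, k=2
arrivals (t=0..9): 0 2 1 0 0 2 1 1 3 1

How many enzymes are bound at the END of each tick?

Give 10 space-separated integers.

t=0: arr=0 -> substrate=0 bound=0 product=0
t=1: arr=2 -> substrate=0 bound=2 product=0
t=2: arr=1 -> substrate=0 bound=3 product=0
t=3: arr=0 -> substrate=0 bound=1 product=2
t=4: arr=0 -> substrate=0 bound=0 product=3
t=5: arr=2 -> substrate=0 bound=2 product=3
t=6: arr=1 -> substrate=0 bound=3 product=3
t=7: arr=1 -> substrate=0 bound=2 product=5
t=8: arr=3 -> substrate=1 bound=3 product=6
t=9: arr=1 -> substrate=1 bound=3 product=7

Answer: 0 2 3 1 0 2 3 2 3 3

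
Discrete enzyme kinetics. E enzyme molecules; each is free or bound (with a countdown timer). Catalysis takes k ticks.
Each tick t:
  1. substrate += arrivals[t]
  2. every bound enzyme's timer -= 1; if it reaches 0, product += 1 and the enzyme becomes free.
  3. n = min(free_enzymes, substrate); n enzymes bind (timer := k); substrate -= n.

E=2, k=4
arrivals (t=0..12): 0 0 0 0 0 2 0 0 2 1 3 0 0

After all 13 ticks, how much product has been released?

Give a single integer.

t=0: arr=0 -> substrate=0 bound=0 product=0
t=1: arr=0 -> substrate=0 bound=0 product=0
t=2: arr=0 -> substrate=0 bound=0 product=0
t=3: arr=0 -> substrate=0 bound=0 product=0
t=4: arr=0 -> substrate=0 bound=0 product=0
t=5: arr=2 -> substrate=0 bound=2 product=0
t=6: arr=0 -> substrate=0 bound=2 product=0
t=7: arr=0 -> substrate=0 bound=2 product=0
t=8: arr=2 -> substrate=2 bound=2 product=0
t=9: arr=1 -> substrate=1 bound=2 product=2
t=10: arr=3 -> substrate=4 bound=2 product=2
t=11: arr=0 -> substrate=4 bound=2 product=2
t=12: arr=0 -> substrate=4 bound=2 product=2

Answer: 2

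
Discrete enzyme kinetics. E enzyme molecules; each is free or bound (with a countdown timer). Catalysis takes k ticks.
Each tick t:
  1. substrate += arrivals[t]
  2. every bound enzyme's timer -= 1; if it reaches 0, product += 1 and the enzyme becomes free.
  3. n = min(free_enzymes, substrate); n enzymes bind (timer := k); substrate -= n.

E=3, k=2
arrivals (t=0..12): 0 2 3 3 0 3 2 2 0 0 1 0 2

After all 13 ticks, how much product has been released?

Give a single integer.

t=0: arr=0 -> substrate=0 bound=0 product=0
t=1: arr=2 -> substrate=0 bound=2 product=0
t=2: arr=3 -> substrate=2 bound=3 product=0
t=3: arr=3 -> substrate=3 bound=3 product=2
t=4: arr=0 -> substrate=2 bound=3 product=3
t=5: arr=3 -> substrate=3 bound=3 product=5
t=6: arr=2 -> substrate=4 bound=3 product=6
t=7: arr=2 -> substrate=4 bound=3 product=8
t=8: arr=0 -> substrate=3 bound=3 product=9
t=9: arr=0 -> substrate=1 bound=3 product=11
t=10: arr=1 -> substrate=1 bound=3 product=12
t=11: arr=0 -> substrate=0 bound=2 product=14
t=12: arr=2 -> substrate=0 bound=3 product=15

Answer: 15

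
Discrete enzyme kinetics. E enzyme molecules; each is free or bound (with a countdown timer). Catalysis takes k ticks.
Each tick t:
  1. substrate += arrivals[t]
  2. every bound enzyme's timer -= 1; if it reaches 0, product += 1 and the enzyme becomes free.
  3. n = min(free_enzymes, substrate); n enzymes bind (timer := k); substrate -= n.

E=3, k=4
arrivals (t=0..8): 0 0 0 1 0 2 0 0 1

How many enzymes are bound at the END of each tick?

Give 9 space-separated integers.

Answer: 0 0 0 1 1 3 3 2 3

Derivation:
t=0: arr=0 -> substrate=0 bound=0 product=0
t=1: arr=0 -> substrate=0 bound=0 product=0
t=2: arr=0 -> substrate=0 bound=0 product=0
t=3: arr=1 -> substrate=0 bound=1 product=0
t=4: arr=0 -> substrate=0 bound=1 product=0
t=5: arr=2 -> substrate=0 bound=3 product=0
t=6: arr=0 -> substrate=0 bound=3 product=0
t=7: arr=0 -> substrate=0 bound=2 product=1
t=8: arr=1 -> substrate=0 bound=3 product=1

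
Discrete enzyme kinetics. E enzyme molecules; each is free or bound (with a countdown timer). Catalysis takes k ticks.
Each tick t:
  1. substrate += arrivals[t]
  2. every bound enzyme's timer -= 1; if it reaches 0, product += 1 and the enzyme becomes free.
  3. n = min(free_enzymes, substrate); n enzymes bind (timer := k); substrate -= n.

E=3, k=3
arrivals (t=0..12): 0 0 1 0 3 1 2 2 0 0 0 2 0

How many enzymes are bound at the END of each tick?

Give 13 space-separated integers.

t=0: arr=0 -> substrate=0 bound=0 product=0
t=1: arr=0 -> substrate=0 bound=0 product=0
t=2: arr=1 -> substrate=0 bound=1 product=0
t=3: arr=0 -> substrate=0 bound=1 product=0
t=4: arr=3 -> substrate=1 bound=3 product=0
t=5: arr=1 -> substrate=1 bound=3 product=1
t=6: arr=2 -> substrate=3 bound=3 product=1
t=7: arr=2 -> substrate=3 bound=3 product=3
t=8: arr=0 -> substrate=2 bound=3 product=4
t=9: arr=0 -> substrate=2 bound=3 product=4
t=10: arr=0 -> substrate=0 bound=3 product=6
t=11: arr=2 -> substrate=1 bound=3 product=7
t=12: arr=0 -> substrate=1 bound=3 product=7

Answer: 0 0 1 1 3 3 3 3 3 3 3 3 3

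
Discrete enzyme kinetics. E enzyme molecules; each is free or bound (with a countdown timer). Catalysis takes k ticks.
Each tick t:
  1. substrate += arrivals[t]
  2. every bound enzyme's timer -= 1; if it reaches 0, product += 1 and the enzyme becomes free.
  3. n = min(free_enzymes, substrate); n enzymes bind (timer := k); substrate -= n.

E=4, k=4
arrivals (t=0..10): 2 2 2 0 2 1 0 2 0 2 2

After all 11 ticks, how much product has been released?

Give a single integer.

t=0: arr=2 -> substrate=0 bound=2 product=0
t=1: arr=2 -> substrate=0 bound=4 product=0
t=2: arr=2 -> substrate=2 bound=4 product=0
t=3: arr=0 -> substrate=2 bound=4 product=0
t=4: arr=2 -> substrate=2 bound=4 product=2
t=5: arr=1 -> substrate=1 bound=4 product=4
t=6: arr=0 -> substrate=1 bound=4 product=4
t=7: arr=2 -> substrate=3 bound=4 product=4
t=8: arr=0 -> substrate=1 bound=4 product=6
t=9: arr=2 -> substrate=1 bound=4 product=8
t=10: arr=2 -> substrate=3 bound=4 product=8

Answer: 8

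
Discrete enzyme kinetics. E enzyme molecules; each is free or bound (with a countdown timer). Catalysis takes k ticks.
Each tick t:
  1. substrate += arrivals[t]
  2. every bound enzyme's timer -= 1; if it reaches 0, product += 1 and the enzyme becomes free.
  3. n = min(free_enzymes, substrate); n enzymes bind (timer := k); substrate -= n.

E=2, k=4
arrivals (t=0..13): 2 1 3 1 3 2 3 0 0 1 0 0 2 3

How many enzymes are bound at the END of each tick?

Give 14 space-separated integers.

Answer: 2 2 2 2 2 2 2 2 2 2 2 2 2 2

Derivation:
t=0: arr=2 -> substrate=0 bound=2 product=0
t=1: arr=1 -> substrate=1 bound=2 product=0
t=2: arr=3 -> substrate=4 bound=2 product=0
t=3: arr=1 -> substrate=5 bound=2 product=0
t=4: arr=3 -> substrate=6 bound=2 product=2
t=5: arr=2 -> substrate=8 bound=2 product=2
t=6: arr=3 -> substrate=11 bound=2 product=2
t=7: arr=0 -> substrate=11 bound=2 product=2
t=8: arr=0 -> substrate=9 bound=2 product=4
t=9: arr=1 -> substrate=10 bound=2 product=4
t=10: arr=0 -> substrate=10 bound=2 product=4
t=11: arr=0 -> substrate=10 bound=2 product=4
t=12: arr=2 -> substrate=10 bound=2 product=6
t=13: arr=3 -> substrate=13 bound=2 product=6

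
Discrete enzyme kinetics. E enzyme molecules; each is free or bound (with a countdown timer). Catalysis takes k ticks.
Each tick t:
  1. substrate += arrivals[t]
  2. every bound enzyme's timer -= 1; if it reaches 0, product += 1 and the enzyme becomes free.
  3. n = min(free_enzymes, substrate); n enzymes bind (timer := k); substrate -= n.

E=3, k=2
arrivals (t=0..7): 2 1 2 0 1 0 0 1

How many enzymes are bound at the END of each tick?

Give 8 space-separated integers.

t=0: arr=2 -> substrate=0 bound=2 product=0
t=1: arr=1 -> substrate=0 bound=3 product=0
t=2: arr=2 -> substrate=0 bound=3 product=2
t=3: arr=0 -> substrate=0 bound=2 product=3
t=4: arr=1 -> substrate=0 bound=1 product=5
t=5: arr=0 -> substrate=0 bound=1 product=5
t=6: arr=0 -> substrate=0 bound=0 product=6
t=7: arr=1 -> substrate=0 bound=1 product=6

Answer: 2 3 3 2 1 1 0 1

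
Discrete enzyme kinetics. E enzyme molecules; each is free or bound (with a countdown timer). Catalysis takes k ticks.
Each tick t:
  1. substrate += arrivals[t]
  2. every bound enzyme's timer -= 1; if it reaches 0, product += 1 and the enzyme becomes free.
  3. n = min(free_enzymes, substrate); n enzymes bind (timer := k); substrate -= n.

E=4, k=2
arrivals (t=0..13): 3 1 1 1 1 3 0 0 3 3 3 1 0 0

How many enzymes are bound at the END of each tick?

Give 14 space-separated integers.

t=0: arr=3 -> substrate=0 bound=3 product=0
t=1: arr=1 -> substrate=0 bound=4 product=0
t=2: arr=1 -> substrate=0 bound=2 product=3
t=3: arr=1 -> substrate=0 bound=2 product=4
t=4: arr=1 -> substrate=0 bound=2 product=5
t=5: arr=3 -> substrate=0 bound=4 product=6
t=6: arr=0 -> substrate=0 bound=3 product=7
t=7: arr=0 -> substrate=0 bound=0 product=10
t=8: arr=3 -> substrate=0 bound=3 product=10
t=9: arr=3 -> substrate=2 bound=4 product=10
t=10: arr=3 -> substrate=2 bound=4 product=13
t=11: arr=1 -> substrate=2 bound=4 product=14
t=12: arr=0 -> substrate=0 bound=3 product=17
t=13: arr=0 -> substrate=0 bound=2 product=18

Answer: 3 4 2 2 2 4 3 0 3 4 4 4 3 2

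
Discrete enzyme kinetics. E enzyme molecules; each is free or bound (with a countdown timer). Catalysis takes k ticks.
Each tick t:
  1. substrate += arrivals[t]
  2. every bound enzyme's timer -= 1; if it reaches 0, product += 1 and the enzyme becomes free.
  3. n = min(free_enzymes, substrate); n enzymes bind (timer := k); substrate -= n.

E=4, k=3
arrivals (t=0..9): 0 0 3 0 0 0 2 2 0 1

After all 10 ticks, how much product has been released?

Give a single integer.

t=0: arr=0 -> substrate=0 bound=0 product=0
t=1: arr=0 -> substrate=0 bound=0 product=0
t=2: arr=3 -> substrate=0 bound=3 product=0
t=3: arr=0 -> substrate=0 bound=3 product=0
t=4: arr=0 -> substrate=0 bound=3 product=0
t=5: arr=0 -> substrate=0 bound=0 product=3
t=6: arr=2 -> substrate=0 bound=2 product=3
t=7: arr=2 -> substrate=0 bound=4 product=3
t=8: arr=0 -> substrate=0 bound=4 product=3
t=9: arr=1 -> substrate=0 bound=3 product=5

Answer: 5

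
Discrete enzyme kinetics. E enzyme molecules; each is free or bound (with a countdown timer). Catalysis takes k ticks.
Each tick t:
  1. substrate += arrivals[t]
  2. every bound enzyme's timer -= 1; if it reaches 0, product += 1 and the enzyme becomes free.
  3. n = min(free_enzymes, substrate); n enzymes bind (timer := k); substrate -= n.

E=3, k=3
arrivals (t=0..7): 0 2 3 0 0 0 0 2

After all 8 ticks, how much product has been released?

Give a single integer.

t=0: arr=0 -> substrate=0 bound=0 product=0
t=1: arr=2 -> substrate=0 bound=2 product=0
t=2: arr=3 -> substrate=2 bound=3 product=0
t=3: arr=0 -> substrate=2 bound=3 product=0
t=4: arr=0 -> substrate=0 bound=3 product=2
t=5: arr=0 -> substrate=0 bound=2 product=3
t=6: arr=0 -> substrate=0 bound=2 product=3
t=7: arr=2 -> substrate=0 bound=2 product=5

Answer: 5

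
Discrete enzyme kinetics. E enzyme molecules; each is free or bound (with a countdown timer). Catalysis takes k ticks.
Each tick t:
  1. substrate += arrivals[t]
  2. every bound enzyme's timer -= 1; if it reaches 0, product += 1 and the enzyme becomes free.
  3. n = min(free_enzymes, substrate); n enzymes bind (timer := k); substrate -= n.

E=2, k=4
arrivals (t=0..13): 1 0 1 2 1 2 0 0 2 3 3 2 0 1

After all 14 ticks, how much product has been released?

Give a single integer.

t=0: arr=1 -> substrate=0 bound=1 product=0
t=1: arr=0 -> substrate=0 bound=1 product=0
t=2: arr=1 -> substrate=0 bound=2 product=0
t=3: arr=2 -> substrate=2 bound=2 product=0
t=4: arr=1 -> substrate=2 bound=2 product=1
t=5: arr=2 -> substrate=4 bound=2 product=1
t=6: arr=0 -> substrate=3 bound=2 product=2
t=7: arr=0 -> substrate=3 bound=2 product=2
t=8: arr=2 -> substrate=4 bound=2 product=3
t=9: arr=3 -> substrate=7 bound=2 product=3
t=10: arr=3 -> substrate=9 bound=2 product=4
t=11: arr=2 -> substrate=11 bound=2 product=4
t=12: arr=0 -> substrate=10 bound=2 product=5
t=13: arr=1 -> substrate=11 bound=2 product=5

Answer: 5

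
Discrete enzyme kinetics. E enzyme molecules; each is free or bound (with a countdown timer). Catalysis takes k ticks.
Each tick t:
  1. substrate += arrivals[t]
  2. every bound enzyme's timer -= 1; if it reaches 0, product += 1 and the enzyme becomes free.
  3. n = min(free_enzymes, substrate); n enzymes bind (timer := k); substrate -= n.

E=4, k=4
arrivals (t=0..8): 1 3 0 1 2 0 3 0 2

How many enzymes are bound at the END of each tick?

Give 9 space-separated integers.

t=0: arr=1 -> substrate=0 bound=1 product=0
t=1: arr=3 -> substrate=0 bound=4 product=0
t=2: arr=0 -> substrate=0 bound=4 product=0
t=3: arr=1 -> substrate=1 bound=4 product=0
t=4: arr=2 -> substrate=2 bound=4 product=1
t=5: arr=0 -> substrate=0 bound=3 product=4
t=6: arr=3 -> substrate=2 bound=4 product=4
t=7: arr=0 -> substrate=2 bound=4 product=4
t=8: arr=2 -> substrate=3 bound=4 product=5

Answer: 1 4 4 4 4 3 4 4 4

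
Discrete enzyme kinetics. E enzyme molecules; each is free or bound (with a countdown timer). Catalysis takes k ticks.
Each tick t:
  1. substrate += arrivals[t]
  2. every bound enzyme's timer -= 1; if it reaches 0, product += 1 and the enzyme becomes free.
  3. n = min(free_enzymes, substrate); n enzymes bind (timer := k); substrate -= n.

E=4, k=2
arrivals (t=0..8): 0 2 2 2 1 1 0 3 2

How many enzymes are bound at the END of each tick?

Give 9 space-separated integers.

Answer: 0 2 4 4 3 2 1 3 4

Derivation:
t=0: arr=0 -> substrate=0 bound=0 product=0
t=1: arr=2 -> substrate=0 bound=2 product=0
t=2: arr=2 -> substrate=0 bound=4 product=0
t=3: arr=2 -> substrate=0 bound=4 product=2
t=4: arr=1 -> substrate=0 bound=3 product=4
t=5: arr=1 -> substrate=0 bound=2 product=6
t=6: arr=0 -> substrate=0 bound=1 product=7
t=7: arr=3 -> substrate=0 bound=3 product=8
t=8: arr=2 -> substrate=1 bound=4 product=8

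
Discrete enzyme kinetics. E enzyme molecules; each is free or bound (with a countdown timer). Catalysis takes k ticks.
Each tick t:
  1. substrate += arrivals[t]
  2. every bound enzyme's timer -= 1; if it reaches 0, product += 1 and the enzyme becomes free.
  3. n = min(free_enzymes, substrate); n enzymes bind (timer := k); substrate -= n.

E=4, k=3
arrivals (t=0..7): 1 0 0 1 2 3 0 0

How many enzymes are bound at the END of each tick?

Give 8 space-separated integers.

t=0: arr=1 -> substrate=0 bound=1 product=0
t=1: arr=0 -> substrate=0 bound=1 product=0
t=2: arr=0 -> substrate=0 bound=1 product=0
t=3: arr=1 -> substrate=0 bound=1 product=1
t=4: arr=2 -> substrate=0 bound=3 product=1
t=5: arr=3 -> substrate=2 bound=4 product=1
t=6: arr=0 -> substrate=1 bound=4 product=2
t=7: arr=0 -> substrate=0 bound=3 product=4

Answer: 1 1 1 1 3 4 4 3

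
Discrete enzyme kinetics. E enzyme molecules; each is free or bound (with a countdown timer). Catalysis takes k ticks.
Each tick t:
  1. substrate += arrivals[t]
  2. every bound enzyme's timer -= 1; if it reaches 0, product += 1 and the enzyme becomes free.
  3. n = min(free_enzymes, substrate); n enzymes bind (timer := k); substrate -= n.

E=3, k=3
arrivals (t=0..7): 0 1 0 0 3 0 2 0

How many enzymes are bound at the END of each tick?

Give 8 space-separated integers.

Answer: 0 1 1 1 3 3 3 2

Derivation:
t=0: arr=0 -> substrate=0 bound=0 product=0
t=1: arr=1 -> substrate=0 bound=1 product=0
t=2: arr=0 -> substrate=0 bound=1 product=0
t=3: arr=0 -> substrate=0 bound=1 product=0
t=4: arr=3 -> substrate=0 bound=3 product=1
t=5: arr=0 -> substrate=0 bound=3 product=1
t=6: arr=2 -> substrate=2 bound=3 product=1
t=7: arr=0 -> substrate=0 bound=2 product=4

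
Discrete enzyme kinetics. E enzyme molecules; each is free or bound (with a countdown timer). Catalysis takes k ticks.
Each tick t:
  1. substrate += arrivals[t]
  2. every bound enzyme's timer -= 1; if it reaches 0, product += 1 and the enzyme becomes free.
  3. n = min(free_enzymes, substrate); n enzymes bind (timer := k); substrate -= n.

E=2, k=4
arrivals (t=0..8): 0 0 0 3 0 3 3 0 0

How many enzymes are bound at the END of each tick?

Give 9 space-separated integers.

t=0: arr=0 -> substrate=0 bound=0 product=0
t=1: arr=0 -> substrate=0 bound=0 product=0
t=2: arr=0 -> substrate=0 bound=0 product=0
t=3: arr=3 -> substrate=1 bound=2 product=0
t=4: arr=0 -> substrate=1 bound=2 product=0
t=5: arr=3 -> substrate=4 bound=2 product=0
t=6: arr=3 -> substrate=7 bound=2 product=0
t=7: arr=0 -> substrate=5 bound=2 product=2
t=8: arr=0 -> substrate=5 bound=2 product=2

Answer: 0 0 0 2 2 2 2 2 2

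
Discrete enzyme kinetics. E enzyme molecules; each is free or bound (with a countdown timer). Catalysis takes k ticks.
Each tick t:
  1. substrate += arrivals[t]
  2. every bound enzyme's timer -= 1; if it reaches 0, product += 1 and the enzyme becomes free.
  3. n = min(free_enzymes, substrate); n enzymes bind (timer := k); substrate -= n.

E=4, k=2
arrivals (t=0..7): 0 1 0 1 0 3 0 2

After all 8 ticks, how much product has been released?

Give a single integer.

t=0: arr=0 -> substrate=0 bound=0 product=0
t=1: arr=1 -> substrate=0 bound=1 product=0
t=2: arr=0 -> substrate=0 bound=1 product=0
t=3: arr=1 -> substrate=0 bound=1 product=1
t=4: arr=0 -> substrate=0 bound=1 product=1
t=5: arr=3 -> substrate=0 bound=3 product=2
t=6: arr=0 -> substrate=0 bound=3 product=2
t=7: arr=2 -> substrate=0 bound=2 product=5

Answer: 5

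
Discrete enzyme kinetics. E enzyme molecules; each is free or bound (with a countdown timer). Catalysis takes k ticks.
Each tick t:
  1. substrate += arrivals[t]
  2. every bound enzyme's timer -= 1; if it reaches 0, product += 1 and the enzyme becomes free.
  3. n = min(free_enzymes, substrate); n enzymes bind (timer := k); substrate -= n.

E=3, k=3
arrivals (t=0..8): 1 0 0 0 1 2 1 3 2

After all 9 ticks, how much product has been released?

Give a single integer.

Answer: 4

Derivation:
t=0: arr=1 -> substrate=0 bound=1 product=0
t=1: arr=0 -> substrate=0 bound=1 product=0
t=2: arr=0 -> substrate=0 bound=1 product=0
t=3: arr=0 -> substrate=0 bound=0 product=1
t=4: arr=1 -> substrate=0 bound=1 product=1
t=5: arr=2 -> substrate=0 bound=3 product=1
t=6: arr=1 -> substrate=1 bound=3 product=1
t=7: arr=3 -> substrate=3 bound=3 product=2
t=8: arr=2 -> substrate=3 bound=3 product=4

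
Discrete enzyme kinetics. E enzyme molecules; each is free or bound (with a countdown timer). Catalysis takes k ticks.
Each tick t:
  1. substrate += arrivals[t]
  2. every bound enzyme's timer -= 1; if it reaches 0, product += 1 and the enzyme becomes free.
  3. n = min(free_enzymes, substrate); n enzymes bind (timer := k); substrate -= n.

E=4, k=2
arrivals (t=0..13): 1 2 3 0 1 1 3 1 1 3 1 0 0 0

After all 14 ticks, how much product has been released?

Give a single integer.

t=0: arr=1 -> substrate=0 bound=1 product=0
t=1: arr=2 -> substrate=0 bound=3 product=0
t=2: arr=3 -> substrate=1 bound=4 product=1
t=3: arr=0 -> substrate=0 bound=3 product=3
t=4: arr=1 -> substrate=0 bound=2 product=5
t=5: arr=1 -> substrate=0 bound=2 product=6
t=6: arr=3 -> substrate=0 bound=4 product=7
t=7: arr=1 -> substrate=0 bound=4 product=8
t=8: arr=1 -> substrate=0 bound=2 product=11
t=9: arr=3 -> substrate=0 bound=4 product=12
t=10: arr=1 -> substrate=0 bound=4 product=13
t=11: arr=0 -> substrate=0 bound=1 product=16
t=12: arr=0 -> substrate=0 bound=0 product=17
t=13: arr=0 -> substrate=0 bound=0 product=17

Answer: 17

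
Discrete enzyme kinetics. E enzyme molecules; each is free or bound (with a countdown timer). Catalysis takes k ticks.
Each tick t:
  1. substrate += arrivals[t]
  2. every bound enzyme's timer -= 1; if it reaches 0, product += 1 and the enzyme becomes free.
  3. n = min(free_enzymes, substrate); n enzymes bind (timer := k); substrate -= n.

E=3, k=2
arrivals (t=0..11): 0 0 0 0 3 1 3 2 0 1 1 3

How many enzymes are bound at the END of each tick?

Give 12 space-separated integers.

Answer: 0 0 0 0 3 3 3 3 3 3 2 3

Derivation:
t=0: arr=0 -> substrate=0 bound=0 product=0
t=1: arr=0 -> substrate=0 bound=0 product=0
t=2: arr=0 -> substrate=0 bound=0 product=0
t=3: arr=0 -> substrate=0 bound=0 product=0
t=4: arr=3 -> substrate=0 bound=3 product=0
t=5: arr=1 -> substrate=1 bound=3 product=0
t=6: arr=3 -> substrate=1 bound=3 product=3
t=7: arr=2 -> substrate=3 bound=3 product=3
t=8: arr=0 -> substrate=0 bound=3 product=6
t=9: arr=1 -> substrate=1 bound=3 product=6
t=10: arr=1 -> substrate=0 bound=2 product=9
t=11: arr=3 -> substrate=2 bound=3 product=9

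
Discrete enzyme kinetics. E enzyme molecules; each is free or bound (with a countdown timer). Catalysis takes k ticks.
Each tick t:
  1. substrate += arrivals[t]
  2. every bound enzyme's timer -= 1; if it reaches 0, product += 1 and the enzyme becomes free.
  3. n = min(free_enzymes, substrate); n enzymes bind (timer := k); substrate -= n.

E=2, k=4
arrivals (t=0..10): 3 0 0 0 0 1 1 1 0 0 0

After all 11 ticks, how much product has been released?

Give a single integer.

t=0: arr=3 -> substrate=1 bound=2 product=0
t=1: arr=0 -> substrate=1 bound=2 product=0
t=2: arr=0 -> substrate=1 bound=2 product=0
t=3: arr=0 -> substrate=1 bound=2 product=0
t=4: arr=0 -> substrate=0 bound=1 product=2
t=5: arr=1 -> substrate=0 bound=2 product=2
t=6: arr=1 -> substrate=1 bound=2 product=2
t=7: arr=1 -> substrate=2 bound=2 product=2
t=8: arr=0 -> substrate=1 bound=2 product=3
t=9: arr=0 -> substrate=0 bound=2 product=4
t=10: arr=0 -> substrate=0 bound=2 product=4

Answer: 4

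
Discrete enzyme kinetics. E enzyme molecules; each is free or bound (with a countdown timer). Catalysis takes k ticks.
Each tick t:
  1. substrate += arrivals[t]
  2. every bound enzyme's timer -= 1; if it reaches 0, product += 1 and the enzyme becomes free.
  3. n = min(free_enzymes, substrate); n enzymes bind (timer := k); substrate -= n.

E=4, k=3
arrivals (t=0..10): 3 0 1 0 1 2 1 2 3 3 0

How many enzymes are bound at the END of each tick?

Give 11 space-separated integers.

Answer: 3 3 4 1 2 3 4 4 4 4 4

Derivation:
t=0: arr=3 -> substrate=0 bound=3 product=0
t=1: arr=0 -> substrate=0 bound=3 product=0
t=2: arr=1 -> substrate=0 bound=4 product=0
t=3: arr=0 -> substrate=0 bound=1 product=3
t=4: arr=1 -> substrate=0 bound=2 product=3
t=5: arr=2 -> substrate=0 bound=3 product=4
t=6: arr=1 -> substrate=0 bound=4 product=4
t=7: arr=2 -> substrate=1 bound=4 product=5
t=8: arr=3 -> substrate=2 bound=4 product=7
t=9: arr=3 -> substrate=4 bound=4 product=8
t=10: arr=0 -> substrate=3 bound=4 product=9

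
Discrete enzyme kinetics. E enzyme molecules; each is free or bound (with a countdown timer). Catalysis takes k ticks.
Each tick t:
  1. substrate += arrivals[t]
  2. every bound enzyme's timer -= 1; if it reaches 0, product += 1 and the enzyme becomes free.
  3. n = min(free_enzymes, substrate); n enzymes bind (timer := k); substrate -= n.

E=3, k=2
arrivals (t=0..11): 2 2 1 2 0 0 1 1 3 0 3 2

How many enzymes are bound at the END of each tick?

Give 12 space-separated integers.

t=0: arr=2 -> substrate=0 bound=2 product=0
t=1: arr=2 -> substrate=1 bound=3 product=0
t=2: arr=1 -> substrate=0 bound=3 product=2
t=3: arr=2 -> substrate=1 bound=3 product=3
t=4: arr=0 -> substrate=0 bound=2 product=5
t=5: arr=0 -> substrate=0 bound=1 product=6
t=6: arr=1 -> substrate=0 bound=1 product=7
t=7: arr=1 -> substrate=0 bound=2 product=7
t=8: arr=3 -> substrate=1 bound=3 product=8
t=9: arr=0 -> substrate=0 bound=3 product=9
t=10: arr=3 -> substrate=1 bound=3 product=11
t=11: arr=2 -> substrate=2 bound=3 product=12

Answer: 2 3 3 3 2 1 1 2 3 3 3 3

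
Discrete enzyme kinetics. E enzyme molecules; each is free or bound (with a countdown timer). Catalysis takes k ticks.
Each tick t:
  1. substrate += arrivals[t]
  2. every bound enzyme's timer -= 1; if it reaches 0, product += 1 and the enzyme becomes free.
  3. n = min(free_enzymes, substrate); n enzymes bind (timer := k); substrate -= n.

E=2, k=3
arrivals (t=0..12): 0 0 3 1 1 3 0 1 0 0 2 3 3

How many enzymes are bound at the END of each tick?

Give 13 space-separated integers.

t=0: arr=0 -> substrate=0 bound=0 product=0
t=1: arr=0 -> substrate=0 bound=0 product=0
t=2: arr=3 -> substrate=1 bound=2 product=0
t=3: arr=1 -> substrate=2 bound=2 product=0
t=4: arr=1 -> substrate=3 bound=2 product=0
t=5: arr=3 -> substrate=4 bound=2 product=2
t=6: arr=0 -> substrate=4 bound=2 product=2
t=7: arr=1 -> substrate=5 bound=2 product=2
t=8: arr=0 -> substrate=3 bound=2 product=4
t=9: arr=0 -> substrate=3 bound=2 product=4
t=10: arr=2 -> substrate=5 bound=2 product=4
t=11: arr=3 -> substrate=6 bound=2 product=6
t=12: arr=3 -> substrate=9 bound=2 product=6

Answer: 0 0 2 2 2 2 2 2 2 2 2 2 2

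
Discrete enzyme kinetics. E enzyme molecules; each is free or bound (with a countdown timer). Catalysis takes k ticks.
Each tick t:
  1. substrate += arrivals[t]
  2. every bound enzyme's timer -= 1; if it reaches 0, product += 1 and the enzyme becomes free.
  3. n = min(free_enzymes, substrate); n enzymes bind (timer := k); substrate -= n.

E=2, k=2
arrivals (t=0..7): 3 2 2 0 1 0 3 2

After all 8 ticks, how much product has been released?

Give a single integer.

Answer: 6

Derivation:
t=0: arr=3 -> substrate=1 bound=2 product=0
t=1: arr=2 -> substrate=3 bound=2 product=0
t=2: arr=2 -> substrate=3 bound=2 product=2
t=3: arr=0 -> substrate=3 bound=2 product=2
t=4: arr=1 -> substrate=2 bound=2 product=4
t=5: arr=0 -> substrate=2 bound=2 product=4
t=6: arr=3 -> substrate=3 bound=2 product=6
t=7: arr=2 -> substrate=5 bound=2 product=6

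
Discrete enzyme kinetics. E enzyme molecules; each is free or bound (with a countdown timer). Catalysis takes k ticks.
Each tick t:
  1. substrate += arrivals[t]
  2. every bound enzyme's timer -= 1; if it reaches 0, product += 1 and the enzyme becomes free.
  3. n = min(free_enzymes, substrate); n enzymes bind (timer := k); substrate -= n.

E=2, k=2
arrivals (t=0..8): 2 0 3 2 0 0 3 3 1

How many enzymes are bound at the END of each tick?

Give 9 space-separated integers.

Answer: 2 2 2 2 2 2 2 2 2

Derivation:
t=0: arr=2 -> substrate=0 bound=2 product=0
t=1: arr=0 -> substrate=0 bound=2 product=0
t=2: arr=3 -> substrate=1 bound=2 product=2
t=3: arr=2 -> substrate=3 bound=2 product=2
t=4: arr=0 -> substrate=1 bound=2 product=4
t=5: arr=0 -> substrate=1 bound=2 product=4
t=6: arr=3 -> substrate=2 bound=2 product=6
t=7: arr=3 -> substrate=5 bound=2 product=6
t=8: arr=1 -> substrate=4 bound=2 product=8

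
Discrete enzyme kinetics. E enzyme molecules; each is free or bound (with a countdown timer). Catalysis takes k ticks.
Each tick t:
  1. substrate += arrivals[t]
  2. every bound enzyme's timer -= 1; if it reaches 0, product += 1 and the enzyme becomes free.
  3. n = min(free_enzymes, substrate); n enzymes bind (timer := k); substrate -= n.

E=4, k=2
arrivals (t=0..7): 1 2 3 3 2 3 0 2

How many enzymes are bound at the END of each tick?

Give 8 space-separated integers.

Answer: 1 3 4 4 4 4 4 4

Derivation:
t=0: arr=1 -> substrate=0 bound=1 product=0
t=1: arr=2 -> substrate=0 bound=3 product=0
t=2: arr=3 -> substrate=1 bound=4 product=1
t=3: arr=3 -> substrate=2 bound=4 product=3
t=4: arr=2 -> substrate=2 bound=4 product=5
t=5: arr=3 -> substrate=3 bound=4 product=7
t=6: arr=0 -> substrate=1 bound=4 product=9
t=7: arr=2 -> substrate=1 bound=4 product=11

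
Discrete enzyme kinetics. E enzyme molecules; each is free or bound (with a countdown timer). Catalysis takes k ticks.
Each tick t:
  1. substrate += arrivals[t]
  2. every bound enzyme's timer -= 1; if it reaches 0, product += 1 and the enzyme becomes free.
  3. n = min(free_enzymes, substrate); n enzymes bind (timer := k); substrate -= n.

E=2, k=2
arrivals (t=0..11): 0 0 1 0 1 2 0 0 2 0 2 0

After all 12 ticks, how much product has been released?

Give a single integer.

Answer: 6

Derivation:
t=0: arr=0 -> substrate=0 bound=0 product=0
t=1: arr=0 -> substrate=0 bound=0 product=0
t=2: arr=1 -> substrate=0 bound=1 product=0
t=3: arr=0 -> substrate=0 bound=1 product=0
t=4: arr=1 -> substrate=0 bound=1 product=1
t=5: arr=2 -> substrate=1 bound=2 product=1
t=6: arr=0 -> substrate=0 bound=2 product=2
t=7: arr=0 -> substrate=0 bound=1 product=3
t=8: arr=2 -> substrate=0 bound=2 product=4
t=9: arr=0 -> substrate=0 bound=2 product=4
t=10: arr=2 -> substrate=0 bound=2 product=6
t=11: arr=0 -> substrate=0 bound=2 product=6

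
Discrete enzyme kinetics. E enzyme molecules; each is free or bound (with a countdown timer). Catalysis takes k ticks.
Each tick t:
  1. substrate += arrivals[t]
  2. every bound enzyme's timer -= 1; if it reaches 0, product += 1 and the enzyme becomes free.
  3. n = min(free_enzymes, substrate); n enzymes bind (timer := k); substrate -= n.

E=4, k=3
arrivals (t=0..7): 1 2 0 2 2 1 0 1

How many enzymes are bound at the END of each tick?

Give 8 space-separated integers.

Answer: 1 3 3 4 4 4 3 2

Derivation:
t=0: arr=1 -> substrate=0 bound=1 product=0
t=1: arr=2 -> substrate=0 bound=3 product=0
t=2: arr=0 -> substrate=0 bound=3 product=0
t=3: arr=2 -> substrate=0 bound=4 product=1
t=4: arr=2 -> substrate=0 bound=4 product=3
t=5: arr=1 -> substrate=1 bound=4 product=3
t=6: arr=0 -> substrate=0 bound=3 product=5
t=7: arr=1 -> substrate=0 bound=2 product=7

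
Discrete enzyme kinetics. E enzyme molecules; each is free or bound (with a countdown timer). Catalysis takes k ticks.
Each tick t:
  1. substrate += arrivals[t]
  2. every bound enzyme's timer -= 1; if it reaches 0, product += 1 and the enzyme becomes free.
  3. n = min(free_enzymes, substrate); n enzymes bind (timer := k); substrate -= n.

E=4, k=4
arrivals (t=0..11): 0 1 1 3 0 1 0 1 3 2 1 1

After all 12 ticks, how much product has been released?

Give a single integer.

t=0: arr=0 -> substrate=0 bound=0 product=0
t=1: arr=1 -> substrate=0 bound=1 product=0
t=2: arr=1 -> substrate=0 bound=2 product=0
t=3: arr=3 -> substrate=1 bound=4 product=0
t=4: arr=0 -> substrate=1 bound=4 product=0
t=5: arr=1 -> substrate=1 bound=4 product=1
t=6: arr=0 -> substrate=0 bound=4 product=2
t=7: arr=1 -> substrate=0 bound=3 product=4
t=8: arr=3 -> substrate=2 bound=4 product=4
t=9: arr=2 -> substrate=3 bound=4 product=5
t=10: arr=1 -> substrate=3 bound=4 product=6
t=11: arr=1 -> substrate=3 bound=4 product=7

Answer: 7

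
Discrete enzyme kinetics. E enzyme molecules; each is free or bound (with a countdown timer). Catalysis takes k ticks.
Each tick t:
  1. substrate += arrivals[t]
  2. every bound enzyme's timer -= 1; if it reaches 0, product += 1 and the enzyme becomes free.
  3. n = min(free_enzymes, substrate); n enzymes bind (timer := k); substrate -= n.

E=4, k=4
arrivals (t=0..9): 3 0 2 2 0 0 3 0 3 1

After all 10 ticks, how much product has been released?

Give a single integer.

t=0: arr=3 -> substrate=0 bound=3 product=0
t=1: arr=0 -> substrate=0 bound=3 product=0
t=2: arr=2 -> substrate=1 bound=4 product=0
t=3: arr=2 -> substrate=3 bound=4 product=0
t=4: arr=0 -> substrate=0 bound=4 product=3
t=5: arr=0 -> substrate=0 bound=4 product=3
t=6: arr=3 -> substrate=2 bound=4 product=4
t=7: arr=0 -> substrate=2 bound=4 product=4
t=8: arr=3 -> substrate=2 bound=4 product=7
t=9: arr=1 -> substrate=3 bound=4 product=7

Answer: 7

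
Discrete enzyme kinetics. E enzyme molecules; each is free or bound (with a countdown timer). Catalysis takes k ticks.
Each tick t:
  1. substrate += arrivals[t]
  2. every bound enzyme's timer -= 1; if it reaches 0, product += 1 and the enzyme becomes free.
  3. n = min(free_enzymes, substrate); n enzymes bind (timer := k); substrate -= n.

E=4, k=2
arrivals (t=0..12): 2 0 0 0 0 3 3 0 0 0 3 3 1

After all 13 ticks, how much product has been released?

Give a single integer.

t=0: arr=2 -> substrate=0 bound=2 product=0
t=1: arr=0 -> substrate=0 bound=2 product=0
t=2: arr=0 -> substrate=0 bound=0 product=2
t=3: arr=0 -> substrate=0 bound=0 product=2
t=4: arr=0 -> substrate=0 bound=0 product=2
t=5: arr=3 -> substrate=0 bound=3 product=2
t=6: arr=3 -> substrate=2 bound=4 product=2
t=7: arr=0 -> substrate=0 bound=3 product=5
t=8: arr=0 -> substrate=0 bound=2 product=6
t=9: arr=0 -> substrate=0 bound=0 product=8
t=10: arr=3 -> substrate=0 bound=3 product=8
t=11: arr=3 -> substrate=2 bound=4 product=8
t=12: arr=1 -> substrate=0 bound=4 product=11

Answer: 11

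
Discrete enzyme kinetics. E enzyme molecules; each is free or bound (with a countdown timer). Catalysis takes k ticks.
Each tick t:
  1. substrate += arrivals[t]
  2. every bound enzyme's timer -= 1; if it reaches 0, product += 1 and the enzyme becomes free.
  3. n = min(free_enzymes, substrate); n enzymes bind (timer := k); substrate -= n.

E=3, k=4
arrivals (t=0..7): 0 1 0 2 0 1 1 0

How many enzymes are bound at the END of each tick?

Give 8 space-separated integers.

Answer: 0 1 1 3 3 3 3 2

Derivation:
t=0: arr=0 -> substrate=0 bound=0 product=0
t=1: arr=1 -> substrate=0 bound=1 product=0
t=2: arr=0 -> substrate=0 bound=1 product=0
t=3: arr=2 -> substrate=0 bound=3 product=0
t=4: arr=0 -> substrate=0 bound=3 product=0
t=5: arr=1 -> substrate=0 bound=3 product=1
t=6: arr=1 -> substrate=1 bound=3 product=1
t=7: arr=0 -> substrate=0 bound=2 product=3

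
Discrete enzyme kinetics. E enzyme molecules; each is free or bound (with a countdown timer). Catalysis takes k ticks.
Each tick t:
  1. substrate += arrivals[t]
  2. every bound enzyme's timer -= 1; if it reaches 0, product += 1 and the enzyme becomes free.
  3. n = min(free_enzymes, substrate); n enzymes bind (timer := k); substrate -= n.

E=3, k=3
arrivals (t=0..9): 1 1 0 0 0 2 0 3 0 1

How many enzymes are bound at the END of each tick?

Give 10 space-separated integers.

t=0: arr=1 -> substrate=0 bound=1 product=0
t=1: arr=1 -> substrate=0 bound=2 product=0
t=2: arr=0 -> substrate=0 bound=2 product=0
t=3: arr=0 -> substrate=0 bound=1 product=1
t=4: arr=0 -> substrate=0 bound=0 product=2
t=5: arr=2 -> substrate=0 bound=2 product=2
t=6: arr=0 -> substrate=0 bound=2 product=2
t=7: arr=3 -> substrate=2 bound=3 product=2
t=8: arr=0 -> substrate=0 bound=3 product=4
t=9: arr=1 -> substrate=1 bound=3 product=4

Answer: 1 2 2 1 0 2 2 3 3 3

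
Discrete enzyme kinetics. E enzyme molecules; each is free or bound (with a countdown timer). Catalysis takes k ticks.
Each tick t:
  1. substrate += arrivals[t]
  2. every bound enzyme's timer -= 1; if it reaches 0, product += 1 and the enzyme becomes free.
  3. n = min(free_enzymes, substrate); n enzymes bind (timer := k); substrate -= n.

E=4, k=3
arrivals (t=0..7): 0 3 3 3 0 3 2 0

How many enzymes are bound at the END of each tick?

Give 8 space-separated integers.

Answer: 0 3 4 4 4 4 4 4

Derivation:
t=0: arr=0 -> substrate=0 bound=0 product=0
t=1: arr=3 -> substrate=0 bound=3 product=0
t=2: arr=3 -> substrate=2 bound=4 product=0
t=3: arr=3 -> substrate=5 bound=4 product=0
t=4: arr=0 -> substrate=2 bound=4 product=3
t=5: arr=3 -> substrate=4 bound=4 product=4
t=6: arr=2 -> substrate=6 bound=4 product=4
t=7: arr=0 -> substrate=3 bound=4 product=7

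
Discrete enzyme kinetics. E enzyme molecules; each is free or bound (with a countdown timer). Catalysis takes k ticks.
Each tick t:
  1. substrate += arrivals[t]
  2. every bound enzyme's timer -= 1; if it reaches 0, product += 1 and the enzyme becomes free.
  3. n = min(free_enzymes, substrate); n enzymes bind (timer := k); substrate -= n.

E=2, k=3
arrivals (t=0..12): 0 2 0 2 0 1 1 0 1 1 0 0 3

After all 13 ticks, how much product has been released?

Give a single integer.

t=0: arr=0 -> substrate=0 bound=0 product=0
t=1: arr=2 -> substrate=0 bound=2 product=0
t=2: arr=0 -> substrate=0 bound=2 product=0
t=3: arr=2 -> substrate=2 bound=2 product=0
t=4: arr=0 -> substrate=0 bound=2 product=2
t=5: arr=1 -> substrate=1 bound=2 product=2
t=6: arr=1 -> substrate=2 bound=2 product=2
t=7: arr=0 -> substrate=0 bound=2 product=4
t=8: arr=1 -> substrate=1 bound=2 product=4
t=9: arr=1 -> substrate=2 bound=2 product=4
t=10: arr=0 -> substrate=0 bound=2 product=6
t=11: arr=0 -> substrate=0 bound=2 product=6
t=12: arr=3 -> substrate=3 bound=2 product=6

Answer: 6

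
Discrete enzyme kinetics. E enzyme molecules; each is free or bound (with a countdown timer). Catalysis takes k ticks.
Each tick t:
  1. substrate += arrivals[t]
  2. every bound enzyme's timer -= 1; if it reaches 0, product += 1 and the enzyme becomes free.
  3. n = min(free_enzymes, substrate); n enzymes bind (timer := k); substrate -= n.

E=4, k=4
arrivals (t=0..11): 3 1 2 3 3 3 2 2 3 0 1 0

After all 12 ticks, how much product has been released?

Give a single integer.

t=0: arr=3 -> substrate=0 bound=3 product=0
t=1: arr=1 -> substrate=0 bound=4 product=0
t=2: arr=2 -> substrate=2 bound=4 product=0
t=3: arr=3 -> substrate=5 bound=4 product=0
t=4: arr=3 -> substrate=5 bound=4 product=3
t=5: arr=3 -> substrate=7 bound=4 product=4
t=6: arr=2 -> substrate=9 bound=4 product=4
t=7: arr=2 -> substrate=11 bound=4 product=4
t=8: arr=3 -> substrate=11 bound=4 product=7
t=9: arr=0 -> substrate=10 bound=4 product=8
t=10: arr=1 -> substrate=11 bound=4 product=8
t=11: arr=0 -> substrate=11 bound=4 product=8

Answer: 8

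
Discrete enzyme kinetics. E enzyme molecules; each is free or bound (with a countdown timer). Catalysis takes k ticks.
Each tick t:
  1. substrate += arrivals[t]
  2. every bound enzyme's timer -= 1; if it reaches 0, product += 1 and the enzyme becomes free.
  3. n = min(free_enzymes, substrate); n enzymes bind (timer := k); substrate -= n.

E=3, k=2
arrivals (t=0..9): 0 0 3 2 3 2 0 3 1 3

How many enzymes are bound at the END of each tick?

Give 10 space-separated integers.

t=0: arr=0 -> substrate=0 bound=0 product=0
t=1: arr=0 -> substrate=0 bound=0 product=0
t=2: arr=3 -> substrate=0 bound=3 product=0
t=3: arr=2 -> substrate=2 bound=3 product=0
t=4: arr=3 -> substrate=2 bound=3 product=3
t=5: arr=2 -> substrate=4 bound=3 product=3
t=6: arr=0 -> substrate=1 bound=3 product=6
t=7: arr=3 -> substrate=4 bound=3 product=6
t=8: arr=1 -> substrate=2 bound=3 product=9
t=9: arr=3 -> substrate=5 bound=3 product=9

Answer: 0 0 3 3 3 3 3 3 3 3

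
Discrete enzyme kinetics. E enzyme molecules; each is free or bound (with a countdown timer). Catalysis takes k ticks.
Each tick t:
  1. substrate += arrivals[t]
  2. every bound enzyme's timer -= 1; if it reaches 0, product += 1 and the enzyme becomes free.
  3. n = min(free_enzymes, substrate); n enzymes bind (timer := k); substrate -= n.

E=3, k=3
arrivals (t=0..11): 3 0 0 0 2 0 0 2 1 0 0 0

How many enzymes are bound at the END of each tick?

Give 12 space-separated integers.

t=0: arr=3 -> substrate=0 bound=3 product=0
t=1: arr=0 -> substrate=0 bound=3 product=0
t=2: arr=0 -> substrate=0 bound=3 product=0
t=3: arr=0 -> substrate=0 bound=0 product=3
t=4: arr=2 -> substrate=0 bound=2 product=3
t=5: arr=0 -> substrate=0 bound=2 product=3
t=6: arr=0 -> substrate=0 bound=2 product=3
t=7: arr=2 -> substrate=0 bound=2 product=5
t=8: arr=1 -> substrate=0 bound=3 product=5
t=9: arr=0 -> substrate=0 bound=3 product=5
t=10: arr=0 -> substrate=0 bound=1 product=7
t=11: arr=0 -> substrate=0 bound=0 product=8

Answer: 3 3 3 0 2 2 2 2 3 3 1 0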